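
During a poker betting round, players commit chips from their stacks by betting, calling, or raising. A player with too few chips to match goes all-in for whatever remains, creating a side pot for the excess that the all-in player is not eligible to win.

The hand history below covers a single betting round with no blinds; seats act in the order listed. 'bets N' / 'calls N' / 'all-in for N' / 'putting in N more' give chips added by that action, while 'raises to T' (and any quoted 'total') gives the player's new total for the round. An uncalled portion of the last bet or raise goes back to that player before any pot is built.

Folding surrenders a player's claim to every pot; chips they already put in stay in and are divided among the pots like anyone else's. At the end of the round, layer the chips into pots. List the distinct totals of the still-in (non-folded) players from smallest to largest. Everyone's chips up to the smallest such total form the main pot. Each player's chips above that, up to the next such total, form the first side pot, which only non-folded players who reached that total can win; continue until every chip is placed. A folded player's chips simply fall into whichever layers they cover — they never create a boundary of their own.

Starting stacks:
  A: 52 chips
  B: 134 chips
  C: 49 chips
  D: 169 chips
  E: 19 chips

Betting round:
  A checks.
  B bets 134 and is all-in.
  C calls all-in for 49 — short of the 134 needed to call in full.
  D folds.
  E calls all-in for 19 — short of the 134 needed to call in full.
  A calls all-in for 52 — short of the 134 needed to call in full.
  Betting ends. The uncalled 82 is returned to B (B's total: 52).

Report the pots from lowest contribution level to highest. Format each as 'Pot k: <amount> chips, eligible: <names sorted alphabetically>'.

Pot 1: 76 chips, eligible: A, B, C, E
Pot 2: 90 chips, eligible: A, B, C
Pot 3: 6 chips, eligible: A, B

Derivation:
Contributions (after 82 returned to B): A=52, B=52, C=49, E=19
Folded: D
Pot levels (distinct totals of non-folded players): 19, 49, 52
Layer 1-19: 19 each from A, B, C, E = 19*4 = 76 chips; eligible A, B, C, E
Layer 20-49: 30 each from A, B, C = 30*3 = 90 chips; eligible A, B, C
Layer 50-52: 3 each from A, B = 3*2 = 6 chips; eligible A, B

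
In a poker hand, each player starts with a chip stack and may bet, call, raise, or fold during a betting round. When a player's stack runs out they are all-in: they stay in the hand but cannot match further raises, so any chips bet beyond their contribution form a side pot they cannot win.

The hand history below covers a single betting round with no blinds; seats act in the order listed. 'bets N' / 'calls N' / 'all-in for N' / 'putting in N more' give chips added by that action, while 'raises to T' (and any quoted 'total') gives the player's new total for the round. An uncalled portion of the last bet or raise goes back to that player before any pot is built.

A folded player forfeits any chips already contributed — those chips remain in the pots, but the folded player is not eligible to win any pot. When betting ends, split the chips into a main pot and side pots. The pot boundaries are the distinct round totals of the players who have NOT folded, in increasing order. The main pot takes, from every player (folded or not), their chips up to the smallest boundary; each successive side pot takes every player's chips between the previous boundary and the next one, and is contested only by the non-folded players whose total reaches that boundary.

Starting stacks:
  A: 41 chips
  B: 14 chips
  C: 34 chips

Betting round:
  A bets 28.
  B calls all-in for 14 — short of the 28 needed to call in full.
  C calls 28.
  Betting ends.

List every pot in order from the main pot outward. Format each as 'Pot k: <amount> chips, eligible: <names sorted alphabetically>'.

Pot 1: 42 chips, eligible: A, B, C
Pot 2: 28 chips, eligible: A, C

Derivation:
Contributions: A=28, B=14, C=28
Pot levels (distinct totals of non-folded players): 14, 28
Layer 1-14: 14 each from A, B, C = 14*3 = 42 chips; eligible A, B, C
Layer 15-28: 14 each from A, C = 14*2 = 28 chips; eligible A, C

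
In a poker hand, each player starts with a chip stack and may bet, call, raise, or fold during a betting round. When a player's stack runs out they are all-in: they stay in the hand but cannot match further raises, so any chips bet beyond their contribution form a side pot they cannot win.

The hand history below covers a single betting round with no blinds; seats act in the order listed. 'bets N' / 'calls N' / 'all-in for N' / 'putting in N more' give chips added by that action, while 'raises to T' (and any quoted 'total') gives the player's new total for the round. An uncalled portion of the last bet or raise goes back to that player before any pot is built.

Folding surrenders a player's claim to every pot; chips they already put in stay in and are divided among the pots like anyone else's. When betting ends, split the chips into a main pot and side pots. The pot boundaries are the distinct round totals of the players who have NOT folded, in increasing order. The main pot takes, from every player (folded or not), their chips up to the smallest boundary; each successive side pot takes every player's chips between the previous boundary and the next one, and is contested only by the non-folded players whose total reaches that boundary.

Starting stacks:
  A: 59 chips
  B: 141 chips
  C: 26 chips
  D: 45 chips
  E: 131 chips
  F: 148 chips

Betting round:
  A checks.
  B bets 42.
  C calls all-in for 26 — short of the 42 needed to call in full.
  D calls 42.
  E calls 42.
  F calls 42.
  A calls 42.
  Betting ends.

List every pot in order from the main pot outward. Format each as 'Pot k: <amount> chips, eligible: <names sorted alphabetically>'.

Contributions: A=42, B=42, C=26, D=42, E=42, F=42
Pot levels (distinct totals of non-folded players): 26, 42
Layer 1-26: 26 each from A, B, C, D, E, F = 26*6 = 156 chips; eligible A, B, C, D, E, F
Layer 27-42: 16 each from A, B, D, E, F = 16*5 = 80 chips; eligible A, B, D, E, F

Pot 1: 156 chips, eligible: A, B, C, D, E, F
Pot 2: 80 chips, eligible: A, B, D, E, F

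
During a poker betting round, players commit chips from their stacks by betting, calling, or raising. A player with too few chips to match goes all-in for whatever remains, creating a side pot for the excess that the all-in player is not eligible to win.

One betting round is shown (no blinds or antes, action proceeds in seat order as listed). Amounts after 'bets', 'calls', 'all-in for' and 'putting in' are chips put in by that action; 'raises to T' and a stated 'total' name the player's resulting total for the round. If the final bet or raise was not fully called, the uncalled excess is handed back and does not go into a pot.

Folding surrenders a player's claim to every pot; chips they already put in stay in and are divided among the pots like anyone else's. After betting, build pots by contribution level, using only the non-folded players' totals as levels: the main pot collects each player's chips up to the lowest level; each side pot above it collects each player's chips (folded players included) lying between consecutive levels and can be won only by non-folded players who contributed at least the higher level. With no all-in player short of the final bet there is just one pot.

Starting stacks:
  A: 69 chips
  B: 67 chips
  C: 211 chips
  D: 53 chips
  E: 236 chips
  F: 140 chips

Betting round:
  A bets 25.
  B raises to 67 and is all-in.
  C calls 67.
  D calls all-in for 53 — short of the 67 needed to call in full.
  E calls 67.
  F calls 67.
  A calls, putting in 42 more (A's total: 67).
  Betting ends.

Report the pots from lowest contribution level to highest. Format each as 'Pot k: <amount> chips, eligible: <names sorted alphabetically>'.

Contributions: A=67, B=67, C=67, D=53, E=67, F=67
Pot levels (distinct totals of non-folded players): 53, 67
Layer 1-53: 53 each from A, B, C, D, E, F = 53*6 = 318 chips; eligible A, B, C, D, E, F
Layer 54-67: 14 each from A, B, C, E, F = 14*5 = 70 chips; eligible A, B, C, E, F

Pot 1: 318 chips, eligible: A, B, C, D, E, F
Pot 2: 70 chips, eligible: A, B, C, E, F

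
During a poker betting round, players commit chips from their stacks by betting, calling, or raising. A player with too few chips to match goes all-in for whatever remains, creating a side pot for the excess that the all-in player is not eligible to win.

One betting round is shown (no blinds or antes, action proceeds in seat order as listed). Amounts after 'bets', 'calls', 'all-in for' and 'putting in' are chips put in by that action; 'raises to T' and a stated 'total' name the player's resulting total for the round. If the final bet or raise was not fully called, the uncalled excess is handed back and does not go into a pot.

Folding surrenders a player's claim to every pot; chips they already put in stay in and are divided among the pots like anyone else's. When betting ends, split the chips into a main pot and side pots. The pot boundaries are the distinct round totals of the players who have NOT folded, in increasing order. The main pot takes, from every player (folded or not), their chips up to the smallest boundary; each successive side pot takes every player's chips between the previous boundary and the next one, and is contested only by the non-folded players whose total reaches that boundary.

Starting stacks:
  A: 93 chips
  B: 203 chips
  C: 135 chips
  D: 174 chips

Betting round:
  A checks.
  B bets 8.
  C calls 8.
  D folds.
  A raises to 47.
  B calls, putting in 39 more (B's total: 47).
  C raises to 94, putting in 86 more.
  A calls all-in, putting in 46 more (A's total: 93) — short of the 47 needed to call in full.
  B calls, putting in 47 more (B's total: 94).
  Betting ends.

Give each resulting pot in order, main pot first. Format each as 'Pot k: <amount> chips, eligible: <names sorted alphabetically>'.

Contributions: A=93, B=94, C=94
Folded: D
Pot levels (distinct totals of non-folded players): 93, 94
Layer 1-93: 93 each from A, B, C = 93*3 = 279 chips; eligible A, B, C
Layer 94-94: 1 each from B, C = 1*2 = 2 chips; eligible B, C

Pot 1: 279 chips, eligible: A, B, C
Pot 2: 2 chips, eligible: B, C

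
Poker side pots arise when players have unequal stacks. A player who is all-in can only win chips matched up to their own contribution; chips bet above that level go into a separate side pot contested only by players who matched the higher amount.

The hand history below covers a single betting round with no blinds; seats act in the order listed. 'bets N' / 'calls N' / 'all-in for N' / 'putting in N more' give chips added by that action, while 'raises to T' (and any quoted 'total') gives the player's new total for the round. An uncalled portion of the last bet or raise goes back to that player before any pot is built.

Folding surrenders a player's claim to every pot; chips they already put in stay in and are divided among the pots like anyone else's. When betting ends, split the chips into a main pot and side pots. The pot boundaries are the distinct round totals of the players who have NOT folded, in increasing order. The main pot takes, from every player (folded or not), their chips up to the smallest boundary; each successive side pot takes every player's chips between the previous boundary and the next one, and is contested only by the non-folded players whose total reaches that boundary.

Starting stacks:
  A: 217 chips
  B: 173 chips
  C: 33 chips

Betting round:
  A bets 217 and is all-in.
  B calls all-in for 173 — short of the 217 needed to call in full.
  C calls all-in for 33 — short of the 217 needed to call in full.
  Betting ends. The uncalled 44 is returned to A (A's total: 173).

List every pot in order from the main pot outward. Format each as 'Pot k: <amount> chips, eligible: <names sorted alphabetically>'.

Contributions (after 44 returned to A): A=173, B=173, C=33
Pot levels (distinct totals of non-folded players): 33, 173
Layer 1-33: 33 each from A, B, C = 33*3 = 99 chips; eligible A, B, C
Layer 34-173: 140 each from A, B = 140*2 = 280 chips; eligible A, B

Pot 1: 99 chips, eligible: A, B, C
Pot 2: 280 chips, eligible: A, B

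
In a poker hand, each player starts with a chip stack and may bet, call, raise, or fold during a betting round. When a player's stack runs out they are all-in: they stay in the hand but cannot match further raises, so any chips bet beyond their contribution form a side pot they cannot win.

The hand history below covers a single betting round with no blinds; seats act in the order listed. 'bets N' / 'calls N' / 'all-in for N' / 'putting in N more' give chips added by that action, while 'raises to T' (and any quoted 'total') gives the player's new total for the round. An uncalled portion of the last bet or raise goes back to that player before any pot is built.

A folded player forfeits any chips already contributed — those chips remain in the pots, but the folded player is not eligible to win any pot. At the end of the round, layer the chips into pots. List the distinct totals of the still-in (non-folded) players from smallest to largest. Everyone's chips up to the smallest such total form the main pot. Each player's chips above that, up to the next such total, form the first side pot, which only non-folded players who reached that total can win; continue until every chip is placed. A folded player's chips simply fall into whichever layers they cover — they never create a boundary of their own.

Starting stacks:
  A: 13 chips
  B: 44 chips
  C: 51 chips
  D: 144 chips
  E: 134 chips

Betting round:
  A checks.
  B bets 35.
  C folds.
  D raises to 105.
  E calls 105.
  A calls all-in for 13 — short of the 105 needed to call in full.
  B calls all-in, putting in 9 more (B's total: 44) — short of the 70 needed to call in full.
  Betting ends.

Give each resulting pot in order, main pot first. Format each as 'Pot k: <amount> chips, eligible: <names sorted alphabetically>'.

Pot 1: 52 chips, eligible: A, B, D, E
Pot 2: 93 chips, eligible: B, D, E
Pot 3: 122 chips, eligible: D, E

Derivation:
Contributions: A=13, B=44, D=105, E=105
Folded: C
Pot levels (distinct totals of non-folded players): 13, 44, 105
Layer 1-13: 13 each from A, B, D, E = 13*4 = 52 chips; eligible A, B, D, E
Layer 14-44: 31 each from B, D, E = 31*3 = 93 chips; eligible B, D, E
Layer 45-105: 61 each from D, E = 61*2 = 122 chips; eligible D, E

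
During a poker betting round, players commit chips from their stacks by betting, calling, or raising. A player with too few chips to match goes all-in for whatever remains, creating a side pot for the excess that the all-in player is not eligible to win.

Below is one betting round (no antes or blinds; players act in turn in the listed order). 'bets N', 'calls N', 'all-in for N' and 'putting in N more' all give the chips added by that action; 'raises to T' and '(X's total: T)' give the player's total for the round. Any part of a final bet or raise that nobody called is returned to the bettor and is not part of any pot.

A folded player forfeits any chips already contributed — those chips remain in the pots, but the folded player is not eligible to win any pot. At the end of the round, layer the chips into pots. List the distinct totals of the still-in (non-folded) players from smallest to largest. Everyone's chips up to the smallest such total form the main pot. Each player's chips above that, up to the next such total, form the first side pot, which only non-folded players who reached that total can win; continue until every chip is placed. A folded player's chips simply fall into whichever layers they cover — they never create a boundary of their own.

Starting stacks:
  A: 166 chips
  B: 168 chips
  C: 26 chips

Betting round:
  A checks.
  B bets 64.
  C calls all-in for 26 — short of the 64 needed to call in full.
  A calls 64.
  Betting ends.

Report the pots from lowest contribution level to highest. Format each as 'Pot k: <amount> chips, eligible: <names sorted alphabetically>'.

Contributions: A=64, B=64, C=26
Pot levels (distinct totals of non-folded players): 26, 64
Layer 1-26: 26 each from A, B, C = 26*3 = 78 chips; eligible A, B, C
Layer 27-64: 38 each from A, B = 38*2 = 76 chips; eligible A, B

Pot 1: 78 chips, eligible: A, B, C
Pot 2: 76 chips, eligible: A, B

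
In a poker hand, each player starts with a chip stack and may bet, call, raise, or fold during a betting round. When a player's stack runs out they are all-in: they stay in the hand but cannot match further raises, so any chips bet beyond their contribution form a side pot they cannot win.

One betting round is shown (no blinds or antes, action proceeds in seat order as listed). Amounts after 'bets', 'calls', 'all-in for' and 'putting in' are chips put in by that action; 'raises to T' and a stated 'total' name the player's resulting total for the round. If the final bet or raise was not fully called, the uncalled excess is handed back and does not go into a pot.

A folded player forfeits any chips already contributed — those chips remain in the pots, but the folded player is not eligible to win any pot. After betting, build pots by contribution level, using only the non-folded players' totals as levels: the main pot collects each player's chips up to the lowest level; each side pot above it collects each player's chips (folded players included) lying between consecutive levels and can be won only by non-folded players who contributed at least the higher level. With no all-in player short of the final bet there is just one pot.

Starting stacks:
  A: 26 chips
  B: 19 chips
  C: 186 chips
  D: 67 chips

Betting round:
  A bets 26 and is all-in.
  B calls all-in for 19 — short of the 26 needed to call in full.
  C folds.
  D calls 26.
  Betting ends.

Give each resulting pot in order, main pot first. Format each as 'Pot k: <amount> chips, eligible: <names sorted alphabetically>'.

Contributions: A=26, B=19, D=26
Folded: C
Pot levels (distinct totals of non-folded players): 19, 26
Layer 1-19: 19 each from A, B, D = 19*3 = 57 chips; eligible A, B, D
Layer 20-26: 7 each from A, D = 7*2 = 14 chips; eligible A, D

Pot 1: 57 chips, eligible: A, B, D
Pot 2: 14 chips, eligible: A, D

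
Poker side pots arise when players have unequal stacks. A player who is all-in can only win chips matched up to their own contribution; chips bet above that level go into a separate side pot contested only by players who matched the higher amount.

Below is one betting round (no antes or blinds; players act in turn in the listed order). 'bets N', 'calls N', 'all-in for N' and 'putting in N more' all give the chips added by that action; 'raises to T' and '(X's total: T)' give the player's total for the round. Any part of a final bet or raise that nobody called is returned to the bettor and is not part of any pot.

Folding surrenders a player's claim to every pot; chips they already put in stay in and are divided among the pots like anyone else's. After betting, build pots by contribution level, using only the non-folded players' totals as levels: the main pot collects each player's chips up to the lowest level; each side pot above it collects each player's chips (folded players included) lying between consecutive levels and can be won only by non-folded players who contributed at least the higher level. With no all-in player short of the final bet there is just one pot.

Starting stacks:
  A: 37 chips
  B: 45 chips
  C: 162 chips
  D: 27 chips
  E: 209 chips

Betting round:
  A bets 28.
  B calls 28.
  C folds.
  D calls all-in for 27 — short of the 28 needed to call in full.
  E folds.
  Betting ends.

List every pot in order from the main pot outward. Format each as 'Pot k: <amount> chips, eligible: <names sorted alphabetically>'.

Pot 1: 81 chips, eligible: A, B, D
Pot 2: 2 chips, eligible: A, B

Derivation:
Contributions: A=28, B=28, D=27
Folded: C, E
Pot levels (distinct totals of non-folded players): 27, 28
Layer 1-27: 27 each from A, B, D = 27*3 = 81 chips; eligible A, B, D
Layer 28-28: 1 each from A, B = 1*2 = 2 chips; eligible A, B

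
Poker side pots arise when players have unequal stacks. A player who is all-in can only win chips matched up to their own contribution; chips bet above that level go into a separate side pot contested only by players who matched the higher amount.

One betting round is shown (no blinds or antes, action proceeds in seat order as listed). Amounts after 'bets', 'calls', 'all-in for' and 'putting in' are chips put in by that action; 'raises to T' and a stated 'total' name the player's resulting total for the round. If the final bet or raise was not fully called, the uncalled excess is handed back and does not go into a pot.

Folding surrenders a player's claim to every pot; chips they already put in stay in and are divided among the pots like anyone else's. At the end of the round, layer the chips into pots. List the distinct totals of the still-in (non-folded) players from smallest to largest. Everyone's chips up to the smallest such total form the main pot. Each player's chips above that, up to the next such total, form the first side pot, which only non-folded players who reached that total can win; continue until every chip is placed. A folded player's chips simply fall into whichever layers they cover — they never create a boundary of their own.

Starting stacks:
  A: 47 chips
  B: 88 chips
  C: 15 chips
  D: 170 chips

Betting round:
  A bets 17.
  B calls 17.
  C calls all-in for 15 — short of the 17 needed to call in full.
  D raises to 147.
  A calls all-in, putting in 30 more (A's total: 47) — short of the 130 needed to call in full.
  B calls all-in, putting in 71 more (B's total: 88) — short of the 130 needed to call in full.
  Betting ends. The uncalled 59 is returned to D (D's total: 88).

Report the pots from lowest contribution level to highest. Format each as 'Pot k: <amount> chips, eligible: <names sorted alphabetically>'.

Contributions (after 59 returned to D): A=47, B=88, C=15, D=88
Pot levels (distinct totals of non-folded players): 15, 47, 88
Layer 1-15: 15 each from A, B, C, D = 15*4 = 60 chips; eligible A, B, C, D
Layer 16-47: 32 each from A, B, D = 32*3 = 96 chips; eligible A, B, D
Layer 48-88: 41 each from B, D = 41*2 = 82 chips; eligible B, D

Pot 1: 60 chips, eligible: A, B, C, D
Pot 2: 96 chips, eligible: A, B, D
Pot 3: 82 chips, eligible: B, D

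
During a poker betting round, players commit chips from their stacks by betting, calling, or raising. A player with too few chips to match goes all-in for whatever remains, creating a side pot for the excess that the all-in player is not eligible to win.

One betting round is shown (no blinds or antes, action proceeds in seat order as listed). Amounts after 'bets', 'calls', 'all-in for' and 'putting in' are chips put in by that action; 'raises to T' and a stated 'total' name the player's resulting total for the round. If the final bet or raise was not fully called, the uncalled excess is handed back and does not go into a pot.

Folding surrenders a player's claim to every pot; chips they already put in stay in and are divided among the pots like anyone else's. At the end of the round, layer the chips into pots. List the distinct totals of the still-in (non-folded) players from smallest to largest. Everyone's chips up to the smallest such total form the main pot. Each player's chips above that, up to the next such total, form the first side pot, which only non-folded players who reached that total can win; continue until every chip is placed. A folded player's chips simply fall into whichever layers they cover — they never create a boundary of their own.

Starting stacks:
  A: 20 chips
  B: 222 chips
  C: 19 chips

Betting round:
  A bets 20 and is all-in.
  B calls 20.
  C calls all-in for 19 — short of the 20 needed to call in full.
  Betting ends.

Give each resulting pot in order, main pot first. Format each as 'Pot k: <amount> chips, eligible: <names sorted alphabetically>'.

Pot 1: 57 chips, eligible: A, B, C
Pot 2: 2 chips, eligible: A, B

Derivation:
Contributions: A=20, B=20, C=19
Pot levels (distinct totals of non-folded players): 19, 20
Layer 1-19: 19 each from A, B, C = 19*3 = 57 chips; eligible A, B, C
Layer 20-20: 1 each from A, B = 1*2 = 2 chips; eligible A, B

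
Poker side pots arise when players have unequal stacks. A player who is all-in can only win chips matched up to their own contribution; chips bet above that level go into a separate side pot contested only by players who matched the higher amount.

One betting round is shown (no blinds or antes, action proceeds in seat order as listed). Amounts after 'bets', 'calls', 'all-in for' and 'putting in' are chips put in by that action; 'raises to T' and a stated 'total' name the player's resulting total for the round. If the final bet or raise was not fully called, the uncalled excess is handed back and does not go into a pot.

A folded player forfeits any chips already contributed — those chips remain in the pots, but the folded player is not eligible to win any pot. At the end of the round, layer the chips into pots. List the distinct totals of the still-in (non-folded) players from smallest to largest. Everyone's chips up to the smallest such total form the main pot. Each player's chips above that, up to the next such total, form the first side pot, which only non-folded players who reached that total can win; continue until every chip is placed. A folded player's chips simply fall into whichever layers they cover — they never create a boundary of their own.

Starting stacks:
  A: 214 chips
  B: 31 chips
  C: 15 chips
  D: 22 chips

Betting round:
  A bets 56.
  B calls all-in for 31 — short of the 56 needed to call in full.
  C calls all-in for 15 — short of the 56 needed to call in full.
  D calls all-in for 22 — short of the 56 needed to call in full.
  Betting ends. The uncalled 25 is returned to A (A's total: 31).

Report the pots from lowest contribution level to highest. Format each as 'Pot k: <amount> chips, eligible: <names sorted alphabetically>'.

Pot 1: 60 chips, eligible: A, B, C, D
Pot 2: 21 chips, eligible: A, B, D
Pot 3: 18 chips, eligible: A, B

Derivation:
Contributions (after 25 returned to A): A=31, B=31, C=15, D=22
Pot levels (distinct totals of non-folded players): 15, 22, 31
Layer 1-15: 15 each from A, B, C, D = 15*4 = 60 chips; eligible A, B, C, D
Layer 16-22: 7 each from A, B, D = 7*3 = 21 chips; eligible A, B, D
Layer 23-31: 9 each from A, B = 9*2 = 18 chips; eligible A, B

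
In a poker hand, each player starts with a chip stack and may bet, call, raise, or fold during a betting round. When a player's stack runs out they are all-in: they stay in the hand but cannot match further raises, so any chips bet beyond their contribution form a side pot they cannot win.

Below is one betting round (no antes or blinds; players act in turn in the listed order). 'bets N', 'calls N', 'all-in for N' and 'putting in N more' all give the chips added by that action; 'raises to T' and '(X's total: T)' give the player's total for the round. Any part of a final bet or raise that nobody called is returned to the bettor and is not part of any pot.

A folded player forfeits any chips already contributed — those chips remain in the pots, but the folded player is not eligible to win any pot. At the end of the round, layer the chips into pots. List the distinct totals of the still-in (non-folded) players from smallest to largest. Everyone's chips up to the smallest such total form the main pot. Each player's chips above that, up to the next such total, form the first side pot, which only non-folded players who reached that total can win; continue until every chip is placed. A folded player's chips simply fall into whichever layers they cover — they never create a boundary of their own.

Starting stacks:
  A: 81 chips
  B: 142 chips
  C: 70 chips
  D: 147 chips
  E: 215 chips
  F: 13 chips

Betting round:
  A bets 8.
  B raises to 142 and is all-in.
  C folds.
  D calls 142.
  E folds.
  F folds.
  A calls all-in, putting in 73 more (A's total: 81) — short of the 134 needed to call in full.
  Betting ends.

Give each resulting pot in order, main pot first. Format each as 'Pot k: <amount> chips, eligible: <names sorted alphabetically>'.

Pot 1: 243 chips, eligible: A, B, D
Pot 2: 122 chips, eligible: B, D

Derivation:
Contributions: A=81, B=142, D=142
Folded: C, E, F
Pot levels (distinct totals of non-folded players): 81, 142
Layer 1-81: 81 each from A, B, D = 81*3 = 243 chips; eligible A, B, D
Layer 82-142: 61 each from B, D = 61*2 = 122 chips; eligible B, D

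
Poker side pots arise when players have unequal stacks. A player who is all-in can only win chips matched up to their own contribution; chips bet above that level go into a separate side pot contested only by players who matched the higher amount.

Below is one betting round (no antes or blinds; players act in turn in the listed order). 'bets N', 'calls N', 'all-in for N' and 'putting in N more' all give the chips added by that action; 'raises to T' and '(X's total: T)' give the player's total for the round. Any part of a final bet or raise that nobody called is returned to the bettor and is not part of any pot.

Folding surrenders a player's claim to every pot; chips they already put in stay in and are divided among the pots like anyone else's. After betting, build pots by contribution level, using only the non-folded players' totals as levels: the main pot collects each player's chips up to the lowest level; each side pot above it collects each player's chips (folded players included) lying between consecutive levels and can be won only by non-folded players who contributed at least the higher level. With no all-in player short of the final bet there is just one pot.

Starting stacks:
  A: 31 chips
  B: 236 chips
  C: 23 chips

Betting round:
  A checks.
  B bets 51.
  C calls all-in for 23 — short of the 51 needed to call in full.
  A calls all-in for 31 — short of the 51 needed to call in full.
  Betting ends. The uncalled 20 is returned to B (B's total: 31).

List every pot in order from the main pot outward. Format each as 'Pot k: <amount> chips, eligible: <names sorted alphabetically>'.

Pot 1: 69 chips, eligible: A, B, C
Pot 2: 16 chips, eligible: A, B

Derivation:
Contributions (after 20 returned to B): A=31, B=31, C=23
Pot levels (distinct totals of non-folded players): 23, 31
Layer 1-23: 23 each from A, B, C = 23*3 = 69 chips; eligible A, B, C
Layer 24-31: 8 each from A, B = 8*2 = 16 chips; eligible A, B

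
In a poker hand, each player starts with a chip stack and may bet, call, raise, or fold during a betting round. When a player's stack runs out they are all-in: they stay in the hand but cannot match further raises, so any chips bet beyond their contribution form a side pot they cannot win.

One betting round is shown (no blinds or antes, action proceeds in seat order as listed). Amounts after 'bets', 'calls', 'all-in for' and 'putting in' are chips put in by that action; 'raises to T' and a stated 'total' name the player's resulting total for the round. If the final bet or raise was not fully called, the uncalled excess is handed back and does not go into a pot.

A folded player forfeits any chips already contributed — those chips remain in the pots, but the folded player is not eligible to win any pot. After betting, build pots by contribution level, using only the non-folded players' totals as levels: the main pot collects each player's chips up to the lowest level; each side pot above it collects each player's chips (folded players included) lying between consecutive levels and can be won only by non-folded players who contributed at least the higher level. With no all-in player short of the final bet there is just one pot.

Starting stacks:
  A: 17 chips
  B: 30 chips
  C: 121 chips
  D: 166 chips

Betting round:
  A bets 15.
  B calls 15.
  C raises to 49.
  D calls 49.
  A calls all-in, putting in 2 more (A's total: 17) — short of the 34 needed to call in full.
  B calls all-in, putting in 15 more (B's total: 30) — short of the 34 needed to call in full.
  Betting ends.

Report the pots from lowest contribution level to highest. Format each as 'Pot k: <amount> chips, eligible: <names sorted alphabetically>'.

Contributions: A=17, B=30, C=49, D=49
Pot levels (distinct totals of non-folded players): 17, 30, 49
Layer 1-17: 17 each from A, B, C, D = 17*4 = 68 chips; eligible A, B, C, D
Layer 18-30: 13 each from B, C, D = 13*3 = 39 chips; eligible B, C, D
Layer 31-49: 19 each from C, D = 19*2 = 38 chips; eligible C, D

Pot 1: 68 chips, eligible: A, B, C, D
Pot 2: 39 chips, eligible: B, C, D
Pot 3: 38 chips, eligible: C, D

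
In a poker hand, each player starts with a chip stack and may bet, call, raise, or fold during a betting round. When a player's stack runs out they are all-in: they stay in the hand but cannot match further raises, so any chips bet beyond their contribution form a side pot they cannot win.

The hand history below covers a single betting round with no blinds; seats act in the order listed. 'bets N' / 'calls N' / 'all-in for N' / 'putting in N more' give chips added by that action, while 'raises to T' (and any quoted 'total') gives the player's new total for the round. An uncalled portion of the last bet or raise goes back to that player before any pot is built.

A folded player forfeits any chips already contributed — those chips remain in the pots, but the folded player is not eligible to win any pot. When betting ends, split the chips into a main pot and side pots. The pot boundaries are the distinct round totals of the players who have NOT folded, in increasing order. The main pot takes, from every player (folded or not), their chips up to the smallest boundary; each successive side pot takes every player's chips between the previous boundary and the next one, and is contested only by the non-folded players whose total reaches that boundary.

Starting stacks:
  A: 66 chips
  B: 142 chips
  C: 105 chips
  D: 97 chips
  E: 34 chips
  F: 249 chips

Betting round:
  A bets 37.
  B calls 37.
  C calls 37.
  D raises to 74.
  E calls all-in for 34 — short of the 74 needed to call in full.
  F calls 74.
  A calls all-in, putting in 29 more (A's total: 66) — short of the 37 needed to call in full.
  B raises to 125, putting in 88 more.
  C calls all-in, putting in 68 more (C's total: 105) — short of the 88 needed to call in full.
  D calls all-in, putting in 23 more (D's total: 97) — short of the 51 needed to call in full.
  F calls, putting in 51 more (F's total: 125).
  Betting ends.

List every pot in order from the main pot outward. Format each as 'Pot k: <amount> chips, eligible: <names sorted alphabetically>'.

Pot 1: 204 chips, eligible: A, B, C, D, E, F
Pot 2: 160 chips, eligible: A, B, C, D, F
Pot 3: 124 chips, eligible: B, C, D, F
Pot 4: 24 chips, eligible: B, C, F
Pot 5: 40 chips, eligible: B, F

Derivation:
Contributions: A=66, B=125, C=105, D=97, E=34, F=125
Pot levels (distinct totals of non-folded players): 34, 66, 97, 105, 125
Layer 1-34: 34 each from A, B, C, D, E, F = 34*6 = 204 chips; eligible A, B, C, D, E, F
Layer 35-66: 32 each from A, B, C, D, F = 32*5 = 160 chips; eligible A, B, C, D, F
Layer 67-97: 31 each from B, C, D, F = 31*4 = 124 chips; eligible B, C, D, F
Layer 98-105: 8 each from B, C, F = 8*3 = 24 chips; eligible B, C, F
Layer 106-125: 20 each from B, F = 20*2 = 40 chips; eligible B, F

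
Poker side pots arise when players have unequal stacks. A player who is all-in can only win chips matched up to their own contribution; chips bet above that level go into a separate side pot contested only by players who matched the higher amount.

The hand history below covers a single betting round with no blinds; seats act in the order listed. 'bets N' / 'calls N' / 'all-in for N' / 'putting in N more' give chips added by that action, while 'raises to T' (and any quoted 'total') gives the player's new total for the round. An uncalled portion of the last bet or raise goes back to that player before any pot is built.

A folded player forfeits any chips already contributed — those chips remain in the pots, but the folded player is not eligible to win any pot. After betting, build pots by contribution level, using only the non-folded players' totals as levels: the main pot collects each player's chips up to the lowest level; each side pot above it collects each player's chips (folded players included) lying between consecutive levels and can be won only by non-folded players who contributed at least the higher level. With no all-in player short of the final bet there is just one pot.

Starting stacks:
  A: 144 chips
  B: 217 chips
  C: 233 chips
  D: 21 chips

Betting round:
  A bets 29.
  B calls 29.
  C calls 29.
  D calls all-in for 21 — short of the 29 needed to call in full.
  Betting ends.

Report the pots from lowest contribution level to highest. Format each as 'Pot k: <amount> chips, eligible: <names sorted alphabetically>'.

Pot 1: 84 chips, eligible: A, B, C, D
Pot 2: 24 chips, eligible: A, B, C

Derivation:
Contributions: A=29, B=29, C=29, D=21
Pot levels (distinct totals of non-folded players): 21, 29
Layer 1-21: 21 each from A, B, C, D = 21*4 = 84 chips; eligible A, B, C, D
Layer 22-29: 8 each from A, B, C = 8*3 = 24 chips; eligible A, B, C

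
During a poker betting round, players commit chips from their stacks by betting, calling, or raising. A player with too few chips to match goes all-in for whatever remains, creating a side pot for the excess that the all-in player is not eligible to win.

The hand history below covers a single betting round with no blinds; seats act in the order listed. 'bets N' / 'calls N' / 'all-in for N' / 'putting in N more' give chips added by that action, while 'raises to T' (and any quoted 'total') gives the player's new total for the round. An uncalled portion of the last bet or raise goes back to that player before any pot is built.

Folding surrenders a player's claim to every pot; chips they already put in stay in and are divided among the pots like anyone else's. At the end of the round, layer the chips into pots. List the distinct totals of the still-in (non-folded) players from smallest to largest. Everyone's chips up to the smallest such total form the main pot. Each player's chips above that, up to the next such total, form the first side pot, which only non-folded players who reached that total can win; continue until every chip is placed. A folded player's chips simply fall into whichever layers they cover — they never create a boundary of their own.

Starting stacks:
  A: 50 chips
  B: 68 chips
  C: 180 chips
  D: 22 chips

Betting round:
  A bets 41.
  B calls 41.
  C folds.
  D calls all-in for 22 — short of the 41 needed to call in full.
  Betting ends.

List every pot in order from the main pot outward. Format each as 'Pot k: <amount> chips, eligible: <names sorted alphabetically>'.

Pot 1: 66 chips, eligible: A, B, D
Pot 2: 38 chips, eligible: A, B

Derivation:
Contributions: A=41, B=41, D=22
Folded: C
Pot levels (distinct totals of non-folded players): 22, 41
Layer 1-22: 22 each from A, B, D = 22*3 = 66 chips; eligible A, B, D
Layer 23-41: 19 each from A, B = 19*2 = 38 chips; eligible A, B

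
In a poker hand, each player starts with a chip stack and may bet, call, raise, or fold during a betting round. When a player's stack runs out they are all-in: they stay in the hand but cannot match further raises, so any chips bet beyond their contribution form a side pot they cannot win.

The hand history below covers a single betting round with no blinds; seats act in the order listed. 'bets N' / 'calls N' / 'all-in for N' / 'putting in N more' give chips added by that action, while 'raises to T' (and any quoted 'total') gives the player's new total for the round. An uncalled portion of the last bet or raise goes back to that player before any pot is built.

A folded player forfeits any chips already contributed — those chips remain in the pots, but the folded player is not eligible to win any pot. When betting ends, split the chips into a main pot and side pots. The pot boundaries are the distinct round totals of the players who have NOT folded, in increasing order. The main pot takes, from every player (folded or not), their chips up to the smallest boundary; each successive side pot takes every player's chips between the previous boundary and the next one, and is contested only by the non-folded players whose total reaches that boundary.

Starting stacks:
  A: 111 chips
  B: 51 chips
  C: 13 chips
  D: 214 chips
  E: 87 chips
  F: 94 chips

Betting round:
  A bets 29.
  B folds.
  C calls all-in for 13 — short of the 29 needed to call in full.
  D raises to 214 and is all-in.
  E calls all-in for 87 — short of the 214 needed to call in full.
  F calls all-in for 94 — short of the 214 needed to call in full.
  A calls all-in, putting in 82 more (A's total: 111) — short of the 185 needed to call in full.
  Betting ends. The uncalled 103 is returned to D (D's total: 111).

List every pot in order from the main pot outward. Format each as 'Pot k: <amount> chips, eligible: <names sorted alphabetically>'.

Contributions (after 103 returned to D): A=111, C=13, D=111, E=87, F=94
Folded: B
Pot levels (distinct totals of non-folded players): 13, 87, 94, 111
Layer 1-13: 13 each from A, C, D, E, F = 13*5 = 65 chips; eligible A, C, D, E, F
Layer 14-87: 74 each from A, D, E, F = 74*4 = 296 chips; eligible A, D, E, F
Layer 88-94: 7 each from A, D, F = 7*3 = 21 chips; eligible A, D, F
Layer 95-111: 17 each from A, D = 17*2 = 34 chips; eligible A, D

Pot 1: 65 chips, eligible: A, C, D, E, F
Pot 2: 296 chips, eligible: A, D, E, F
Pot 3: 21 chips, eligible: A, D, F
Pot 4: 34 chips, eligible: A, D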